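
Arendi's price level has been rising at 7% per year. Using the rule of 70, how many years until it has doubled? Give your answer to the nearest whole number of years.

around 10 years

At 7%, doubling takes about 70/7 = 10.00 years.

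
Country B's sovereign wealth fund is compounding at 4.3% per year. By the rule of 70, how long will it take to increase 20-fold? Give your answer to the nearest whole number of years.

Doubling time ≈ 70/4.3 = 16.28 years.
Reaching 20× takes log₂(20) ≈ 4.32 doublings.
4.32 × 16.28 ≈ 70 years.

around 70 years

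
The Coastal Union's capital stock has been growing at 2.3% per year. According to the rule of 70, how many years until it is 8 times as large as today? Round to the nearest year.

≈ 91 years

At 2.3% it doubles every 70/2.3 ≈ 30.43 years.
8 = 2^3, so 3 doublings → 91 years.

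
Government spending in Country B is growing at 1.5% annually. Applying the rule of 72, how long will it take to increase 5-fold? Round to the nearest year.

111 years

One doubling takes 72/1.5 = 48.00 years.
5× is log₂ 5 ≈ 2.32 doublings, so ≈ 2.32 × 48.00 = 111 years.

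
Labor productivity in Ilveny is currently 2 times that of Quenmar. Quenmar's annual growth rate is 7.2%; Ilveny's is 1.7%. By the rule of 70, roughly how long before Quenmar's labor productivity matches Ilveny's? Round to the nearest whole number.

Quenmar gains on Ilveny at 7.2% − 1.7% = 5.5 points a year.
At that relative rate the gap halves every 70/5.5 ≈ 12.73 years.
A 2 times gap closes after 1 halving: 1 × 12.73 ≈ 13 years.

≈ 13 years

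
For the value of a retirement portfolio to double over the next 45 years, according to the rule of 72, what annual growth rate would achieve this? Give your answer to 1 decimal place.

roughly 1.6% annually

72 / 45 ≈ 1.60, so about 1.6% annually.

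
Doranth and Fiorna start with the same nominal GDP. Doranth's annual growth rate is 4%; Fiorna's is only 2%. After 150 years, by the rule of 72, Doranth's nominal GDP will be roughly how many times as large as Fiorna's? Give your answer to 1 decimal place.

Doranth pulls ahead at 2 pp per year, so the ratio doubles every 72/2 ≈ 36.00 years.
In 150 years that's 4.17 doublings: 2^4.17 ≈ 18.0.

roughly 18.0 times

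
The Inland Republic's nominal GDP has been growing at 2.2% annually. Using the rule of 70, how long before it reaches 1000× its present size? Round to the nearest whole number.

roughly 317 years

One doubling takes 70/2.2 = 31.82 years.
Reaching 1000× takes log₂(1000) ≈ 9.97 doublings.
9.97 × 31.82 ≈ 317 years.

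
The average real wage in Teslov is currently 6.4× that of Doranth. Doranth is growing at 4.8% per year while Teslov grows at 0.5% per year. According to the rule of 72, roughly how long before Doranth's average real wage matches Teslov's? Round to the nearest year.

≈ 45 years

Doranth gains on Teslov at 4.8% − 0.5% = 4.3 points a year.
At that relative rate the gap halves every 72/4.3 ≈ 16.74 years.
A 6.4× gap takes log₂(6.4) ≈ 2.68 halvings to close: 2.68 × 16.74 ≈ 45 years.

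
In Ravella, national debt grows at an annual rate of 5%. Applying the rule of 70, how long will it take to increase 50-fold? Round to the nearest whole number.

At 5% it doubles every 70/5 ≈ 14.00 years.
Reaching 50× takes log₂(50) ≈ 5.64 doublings.
5.64 × 14.00 ≈ 79 years.

79 years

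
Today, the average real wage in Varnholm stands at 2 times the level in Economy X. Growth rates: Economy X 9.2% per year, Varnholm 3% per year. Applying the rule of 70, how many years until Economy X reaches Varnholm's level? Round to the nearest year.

Economy X gains on Varnholm at 9.2% − 3% = 6.2 points a year.
At that relative rate the gap halves every 70/6.2 ≈ 11.29 years.
A 2 times gap closes after 1 halving: 1 × 11.29 ≈ 11 years.

roughly 11 years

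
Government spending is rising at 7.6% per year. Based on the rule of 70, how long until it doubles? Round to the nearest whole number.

70/7.6 ≈ 9.21, so it doubles roughly every 9 years.

9 years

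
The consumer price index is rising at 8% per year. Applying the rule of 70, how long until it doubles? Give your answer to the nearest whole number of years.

At 8%, doubling takes about 70/8 = 8.75 years.

approximately 9 years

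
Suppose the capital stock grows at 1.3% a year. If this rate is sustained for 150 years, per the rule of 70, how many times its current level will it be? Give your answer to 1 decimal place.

approximately 6.9 times

Doubles every ≈ 53.85 years (70/1.3).
150 years is 2.79 doublings; 2^2.79 ≈ 6.9×.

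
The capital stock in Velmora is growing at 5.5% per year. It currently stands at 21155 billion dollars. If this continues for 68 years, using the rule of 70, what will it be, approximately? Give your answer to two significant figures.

Doubling time ≈ 70/5.5 = 12.73 years.
68 years is 68/12.73 ≈ 5.34 doublings, a factor of 2^5.34 ≈ 40.50.
21155 × 40.50 ≈ 860000 billion dollars.

approximately 860000 billion dollars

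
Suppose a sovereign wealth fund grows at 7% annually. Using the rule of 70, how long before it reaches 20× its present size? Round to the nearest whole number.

Doubling time ≈ 70/7 = 10.00 years.
Reaching 20× takes log₂(20) ≈ 4.32 doublings.
4.32 × 10.00 ≈ 43 years.

43 years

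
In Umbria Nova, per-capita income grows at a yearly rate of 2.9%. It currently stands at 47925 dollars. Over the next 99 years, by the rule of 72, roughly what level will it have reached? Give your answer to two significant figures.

It doubles every 72/2.9 ≈ 24.83 years, so 99 years is 3.99 doublings.
2^3.99 ≈ 15.89; 47925 × 15.89 ≈ 760000 dollars.

roughly 760000 dollars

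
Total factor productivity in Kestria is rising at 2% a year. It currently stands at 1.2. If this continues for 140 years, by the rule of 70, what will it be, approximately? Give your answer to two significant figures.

≈ 19

Doubling time ≈ 70/2 = 35.00 years.
140 years is 140/35.00 ≈ 4.00 doublings, a factor of 2^4.00 ≈ 16.00.
1.2 × 16.00 ≈ 19.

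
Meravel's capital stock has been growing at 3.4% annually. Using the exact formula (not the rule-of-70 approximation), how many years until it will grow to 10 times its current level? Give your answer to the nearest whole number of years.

t = ln(10) / ln(1 + 0.034) = 2.3026 / 0.033435 ≈ 68.87.
≈ 69 years.

69 years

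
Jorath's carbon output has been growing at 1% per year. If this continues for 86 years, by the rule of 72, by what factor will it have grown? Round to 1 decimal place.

approximately 2.3 times

Doubling time ≈ 72/1 = 72.00 years.
86 years / 72.00 ≈ 1.19 doublings → factor 2^1.19 ≈ 2.3.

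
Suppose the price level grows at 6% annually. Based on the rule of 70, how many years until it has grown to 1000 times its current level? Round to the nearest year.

One doubling takes 70/6 = 11.67 years.
1000× is log₂ 1000 ≈ 9.97 doublings, so ≈ 9.97 × 11.67 = 116 years.

≈ 116 years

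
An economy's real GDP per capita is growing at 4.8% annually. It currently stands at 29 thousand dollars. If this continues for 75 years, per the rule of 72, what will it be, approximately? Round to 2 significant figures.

930 thousand dollars

It doubles every 72/4.8 ≈ 15.00 years, so 75 years is 5.00 doublings.
2^5.00 ≈ 32.00; 29 × 32.00 ≈ 930 thousand dollars.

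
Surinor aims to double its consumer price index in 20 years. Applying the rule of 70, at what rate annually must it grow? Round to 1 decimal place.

70 / 20 ≈ 3.50, so about 3.5% annually.

3.5%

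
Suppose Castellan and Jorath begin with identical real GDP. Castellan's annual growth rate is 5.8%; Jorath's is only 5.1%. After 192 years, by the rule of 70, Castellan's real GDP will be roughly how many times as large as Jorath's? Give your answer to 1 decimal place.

Only the 0.7-point difference matters.
70/0.7 ≈ 100.00 years per doubling of the ratio; 192 years gives 1.92 doublings, so ≈ 3.8×.

about 3.8 times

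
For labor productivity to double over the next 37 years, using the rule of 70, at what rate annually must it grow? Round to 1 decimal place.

70 / 37 ≈ 1.89, so about 1.9% annually.

around 1.9%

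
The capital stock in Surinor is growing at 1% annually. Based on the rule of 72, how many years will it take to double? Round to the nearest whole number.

72 years

At 1%, doubling takes about 72/1 = 72.00 years.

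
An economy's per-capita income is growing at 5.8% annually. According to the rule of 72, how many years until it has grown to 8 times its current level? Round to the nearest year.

Doubling time ≈ 72/5.8 = 12.41 years.
Getting to 8× needs 3 doublings: 3 × 12.41 ≈ 37 years.

approximately 37 years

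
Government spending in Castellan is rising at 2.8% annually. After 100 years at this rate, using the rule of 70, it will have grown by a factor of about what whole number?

Doubling time ≈ 70/2.8 = 25.00 years.
100/25.00 ≈ 4 doublings, so about 2^4 = 16×.

approximately 16 times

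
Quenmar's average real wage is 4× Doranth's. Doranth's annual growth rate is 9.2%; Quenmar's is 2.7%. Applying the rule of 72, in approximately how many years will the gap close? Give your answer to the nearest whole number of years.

22 years

The growth-rate gap is 9.2% − 2.7% = 6.5 percentage points.
So the ratio between them halves every 72/6.5 ≈ 11.08 years.
A 4× gap closes after 2 halvings: 2 × 11.08 ≈ 22 years.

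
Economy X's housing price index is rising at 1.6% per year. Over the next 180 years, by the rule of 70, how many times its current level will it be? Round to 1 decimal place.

Doubling time ≈ 70/1.6 = 43.75 years.
180 years / 43.75 ≈ 4.11 doublings → factor 2^4.11 ≈ 17.3.

around 17.3 times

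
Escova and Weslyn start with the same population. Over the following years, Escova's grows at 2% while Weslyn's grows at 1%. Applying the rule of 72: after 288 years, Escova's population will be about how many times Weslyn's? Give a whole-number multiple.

roughly 16 times

Only the 1-point difference matters.
72/1 ≈ 72.00 years per doubling of the ratio; 288 years gives 4.00 doublings, so ≈ 16×.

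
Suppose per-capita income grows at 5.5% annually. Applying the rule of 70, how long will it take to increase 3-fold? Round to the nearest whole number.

≈ 20 years

At 5.5% it doubles every 70/5.5 ≈ 12.73 years.
3× is log₂ 3 ≈ 1.58 doublings, so ≈ 1.58 × 12.73 = 20 years.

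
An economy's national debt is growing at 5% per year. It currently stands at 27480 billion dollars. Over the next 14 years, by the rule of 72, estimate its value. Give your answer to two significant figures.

approximately 54000 billion dollars

Doubling time ≈ 72/5 = 14.40 years.
14 years is 14/14.40 ≈ 0.97 doublings, a factor of 2^0.97 ≈ 1.96.
27480 × 1.96 ≈ 54000 billion dollars.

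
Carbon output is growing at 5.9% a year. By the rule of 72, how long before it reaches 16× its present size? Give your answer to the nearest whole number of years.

around 49 years

Doubling time ≈ 72/5.9 = 12.20 years.
16× is 4 doublings, so 4 × 12.20 ≈ 49 years.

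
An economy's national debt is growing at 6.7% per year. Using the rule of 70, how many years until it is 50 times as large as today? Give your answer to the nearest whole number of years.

roughly 59 years

At 6.7% it doubles every 70/6.7 ≈ 10.45 years.
Reaching 50× takes log₂(50) ≈ 5.64 doublings.
5.64 × 10.45 ≈ 59 years.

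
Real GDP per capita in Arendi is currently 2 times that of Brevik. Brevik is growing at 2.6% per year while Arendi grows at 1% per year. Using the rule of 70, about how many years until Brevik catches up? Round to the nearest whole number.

approximately 44 years

What matters is the difference: 1.6 pp.
Rule of 70 on the gap: the ratio halves every 70/1.6 ≈ 43.75 years.
A 2 times gap closes after 1 halving: 1 × 43.75 ≈ 44 years.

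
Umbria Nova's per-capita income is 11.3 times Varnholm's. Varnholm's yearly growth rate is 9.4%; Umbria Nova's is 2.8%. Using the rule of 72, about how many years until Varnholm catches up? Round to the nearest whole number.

Varnholm gains on Umbria Nova at 9.4% − 2.8% = 6.6 points a year.
At that relative rate the gap halves every 72/6.6 ≈ 10.91 years.
An 11.3 times gap takes log₂(11.3) ≈ 3.50 halvings to close: 3.50 × 10.91 ≈ 38 years.

approximately 38 years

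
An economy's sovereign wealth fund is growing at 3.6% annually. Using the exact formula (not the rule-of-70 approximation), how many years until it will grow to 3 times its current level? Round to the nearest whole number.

31 years

t = ln(3) / ln(1 + 0.036) = 1.0986 / 0.035367 ≈ 31.06.
≈ 31 years.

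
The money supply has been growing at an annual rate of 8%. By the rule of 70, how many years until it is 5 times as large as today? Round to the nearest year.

roughly 20 years

Doubling time ≈ 70/8 = 8.75 years.
Reaching 5× takes log₂(5) ≈ 2.32 doublings.
2.32 × 8.75 ≈ 20 years.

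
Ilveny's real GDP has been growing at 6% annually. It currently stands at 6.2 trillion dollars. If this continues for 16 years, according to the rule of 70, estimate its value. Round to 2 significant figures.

around 16 trillion dollars

It doubles every 70/6 ≈ 11.67 years, so 16 years is 1.37 doublings.
2^1.37 ≈ 2.58; 6.2 × 2.58 ≈ 16 trillion dollars.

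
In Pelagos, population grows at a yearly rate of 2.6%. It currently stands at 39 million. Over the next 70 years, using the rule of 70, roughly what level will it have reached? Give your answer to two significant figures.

about 240 million

It doubles every 70/2.6 ≈ 26.92 years, so 70 years is 2.60 doublings.
2^2.60 ≈ 6.06; 39 × 6.06 ≈ 240 million.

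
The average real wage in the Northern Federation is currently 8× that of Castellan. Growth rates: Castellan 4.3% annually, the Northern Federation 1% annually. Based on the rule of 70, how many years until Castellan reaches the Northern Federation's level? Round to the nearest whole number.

around 64 years

The growth-rate gap is 4.3% − 1% = 3.3 percentage points.
So the ratio between them halves every 70/3.3 ≈ 21.21 years.
An 8× gap closes after 3 halvings: 3 × 21.21 ≈ 64 years.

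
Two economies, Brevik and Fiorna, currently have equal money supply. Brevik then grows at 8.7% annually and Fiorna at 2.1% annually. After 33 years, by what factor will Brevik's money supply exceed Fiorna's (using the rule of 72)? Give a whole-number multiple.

around 8 times

Only the 6.6-point difference matters.
72/6.6 ≈ 10.91 years per doubling of the ratio; 33 years gives 3.02 doublings, so ≈ 8×.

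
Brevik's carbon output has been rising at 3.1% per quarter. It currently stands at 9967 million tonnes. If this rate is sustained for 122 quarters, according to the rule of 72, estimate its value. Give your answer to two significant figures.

approximately 380000 million tonnes

It doubles every 72/3.1 ≈ 23.23 quarters, so 122 quarters is 5.25 doublings.
2^5.25 ≈ 38.05; 9967 × 38.05 ≈ 380000 million tonnes.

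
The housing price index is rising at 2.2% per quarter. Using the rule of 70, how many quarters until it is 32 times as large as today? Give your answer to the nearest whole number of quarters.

Doubling time ≈ 70/2.2 = 31.82 quarters.
Getting to 32× needs 5 doublings: 5 × 31.82 ≈ 159 quarters.

≈ 159 quarters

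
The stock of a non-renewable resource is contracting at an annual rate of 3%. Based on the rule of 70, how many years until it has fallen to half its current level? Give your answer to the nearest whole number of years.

Falling at 3%, it halves about every 70/3 = 23.33 years.

roughly 23 years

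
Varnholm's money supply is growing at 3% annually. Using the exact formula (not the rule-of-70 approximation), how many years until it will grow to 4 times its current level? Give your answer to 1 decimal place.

46.9 years

t = ln(4) / ln(1 + 0.03) = 1.3863 / 0.029559 ≈ 46.90.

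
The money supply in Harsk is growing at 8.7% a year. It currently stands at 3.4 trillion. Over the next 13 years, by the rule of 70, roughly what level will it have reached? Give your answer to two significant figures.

about 10 trillion

Doubling time ≈ 70/8.7 = 8.05 years.
13 years is 13/8.05 ≈ 1.61 doublings, a factor of 2^1.61 ≈ 3.05.
3.4 × 3.05 ≈ 10 trillion.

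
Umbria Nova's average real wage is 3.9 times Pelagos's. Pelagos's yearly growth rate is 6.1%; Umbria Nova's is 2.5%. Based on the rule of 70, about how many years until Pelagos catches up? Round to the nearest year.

roughly 38 years

Pelagos gains on Umbria Nova at 6.1% − 2.5% = 3.6 points a year.
At that relative rate the gap halves every 70/3.6 ≈ 19.44 years.
A 3.9 times gap takes log₂(3.9) ≈ 1.96 halvings to close: 1.96 × 19.44 ≈ 38 years.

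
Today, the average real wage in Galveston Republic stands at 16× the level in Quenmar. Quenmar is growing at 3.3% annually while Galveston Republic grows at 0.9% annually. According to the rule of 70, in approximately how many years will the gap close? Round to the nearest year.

What matters is the difference: 2.4 pp.
Rule of 70 on the gap: the ratio halves every 70/2.4 ≈ 29.17 years.
A 16× gap closes after 4 halvings: 4 × 29.17 ≈ 117 years.

around 117 years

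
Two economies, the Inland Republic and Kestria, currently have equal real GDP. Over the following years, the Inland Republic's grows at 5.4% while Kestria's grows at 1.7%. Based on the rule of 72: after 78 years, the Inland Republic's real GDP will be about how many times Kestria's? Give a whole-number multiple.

≈ 16 times

the Inland Republic pulls ahead at 3.7 pp per year, so the ratio doubles every 72/3.7 ≈ 19.46 years.
In 78 years that's 4.01 doublings: 2^4.01 ≈ 16.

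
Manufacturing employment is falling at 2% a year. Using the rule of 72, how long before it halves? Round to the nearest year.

The rule works in reverse for decay: 72/2 ≈ 36.00 years to halve.

roughly 36 years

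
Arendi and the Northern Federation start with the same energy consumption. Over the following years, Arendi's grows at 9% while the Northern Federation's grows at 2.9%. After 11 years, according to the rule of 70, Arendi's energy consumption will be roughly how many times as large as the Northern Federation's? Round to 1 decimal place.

roughly 1.9 times

Rate gap = 9% − 2.9% = 6.1 points.
The ratio doubles every 70/6.1 ≈ 11.48 years.
11/11.48 ≈ 0.96 doublings → ratio ≈ 2^0.96 ≈ 1.9.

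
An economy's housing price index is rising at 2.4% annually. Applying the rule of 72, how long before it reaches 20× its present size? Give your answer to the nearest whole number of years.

130 years

One doubling takes 72/2.4 = 30.00 years.
20× is log₂ 20 ≈ 4.32 doublings, so ≈ 4.32 × 30.00 = 130 years.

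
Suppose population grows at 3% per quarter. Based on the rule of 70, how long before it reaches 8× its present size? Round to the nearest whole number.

around 70 quarters

Doubling time ≈ 70/3 = 23.33 quarters.
8 = 2^3, so 3 doublings → 70 quarters.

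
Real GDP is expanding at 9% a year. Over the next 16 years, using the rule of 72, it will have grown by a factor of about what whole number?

about 4 times

At 9% one doubling takes ≈ 8.00 years; 16 years is 2 of them, so ×4.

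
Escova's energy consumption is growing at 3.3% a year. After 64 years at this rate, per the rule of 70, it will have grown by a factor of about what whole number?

Doubling time ≈ 70/3.3 = 21.21 years.
64/21.21 ≈ 3 doublings, so about 2^3 = 8×.

about 8 times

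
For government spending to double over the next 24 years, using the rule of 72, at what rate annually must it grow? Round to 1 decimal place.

roughly 3.0%

72 / 24 ≈ 3.00, so about 3.0% annually.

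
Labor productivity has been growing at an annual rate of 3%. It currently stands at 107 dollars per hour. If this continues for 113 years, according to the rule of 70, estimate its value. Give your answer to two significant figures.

roughly 3100 dollars per hour

Doubling time ≈ 70/3 = 23.33 years.
113 years is 113/23.33 ≈ 4.84 doublings, a factor of 2^4.84 ≈ 28.64.
107 × 28.64 ≈ 3100 dollars per hour.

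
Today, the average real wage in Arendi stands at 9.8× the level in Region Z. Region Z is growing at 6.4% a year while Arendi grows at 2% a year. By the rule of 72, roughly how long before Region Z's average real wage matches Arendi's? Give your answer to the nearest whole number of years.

≈ 54 years

The growth-rate gap is 6.4% − 2% = 4.4 percentage points.
So the ratio between them halves every 72/4.4 ≈ 16.36 years.
A 9.8× gap takes log₂(9.8) ≈ 3.29 halvings to close: 3.29 × 16.36 ≈ 54 years.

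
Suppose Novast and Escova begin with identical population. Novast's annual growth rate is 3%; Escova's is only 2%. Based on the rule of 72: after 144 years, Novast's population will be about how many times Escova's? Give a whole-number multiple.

Novast pulls ahead at 1 pp per year, so the ratio doubles every 72/1 ≈ 72.00 years.
In 144 years that's 2.00 doublings: 2^2.00 ≈ 4.

approximately 4 times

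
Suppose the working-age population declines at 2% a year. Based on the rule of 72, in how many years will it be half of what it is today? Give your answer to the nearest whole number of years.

The rule works in reverse for decay: 72/2 ≈ 36.00 years to halve.

36 years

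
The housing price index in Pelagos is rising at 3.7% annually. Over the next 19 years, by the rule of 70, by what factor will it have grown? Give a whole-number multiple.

2 times

70/3.7 ≈ 18.92 years per doubling.
19 years fits 1 doubling: 2^1 = 2.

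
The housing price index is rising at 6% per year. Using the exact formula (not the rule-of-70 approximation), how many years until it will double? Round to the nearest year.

12 years

t = ln(2) / ln(1 + 0.06) = 0.6931 / 0.058269 ≈ 11.89.
≈ 12 years.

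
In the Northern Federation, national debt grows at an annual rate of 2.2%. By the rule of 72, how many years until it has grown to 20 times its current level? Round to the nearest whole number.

141 years

Doubling time ≈ 72/2.2 = 32.73 years.
Reaching 20× takes log₂(20) ≈ 4.32 doublings.
4.32 × 32.73 ≈ 141 years.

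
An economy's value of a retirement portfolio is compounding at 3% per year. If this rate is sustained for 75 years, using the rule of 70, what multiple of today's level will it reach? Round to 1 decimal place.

roughly 9.3 times

Doubles every ≈ 23.33 years (70/3).
75 years is 3.21 doublings; 2^3.21 ≈ 9.3×.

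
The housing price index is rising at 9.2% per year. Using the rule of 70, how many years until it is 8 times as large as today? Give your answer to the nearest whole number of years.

about 23 years

One doubling takes 70/9.2 = 7.61 years.
Getting to 8× needs 3 doublings: 3 × 7.61 ≈ 23 years.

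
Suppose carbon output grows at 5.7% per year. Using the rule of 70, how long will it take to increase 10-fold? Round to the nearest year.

One doubling takes 70/5.7 = 12.28 years.
Reaching 10× takes log₂(10) ≈ 3.32 doublings.
3.32 × 12.28 ≈ 41 years.

roughly 41 years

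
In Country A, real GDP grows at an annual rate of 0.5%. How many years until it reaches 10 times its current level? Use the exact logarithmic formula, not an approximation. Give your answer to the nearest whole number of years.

t = ln(10) / ln(1 + 0.005) = 2.3026 / 0.004988 ≈ 461.63.
≈ 462 years.

462 years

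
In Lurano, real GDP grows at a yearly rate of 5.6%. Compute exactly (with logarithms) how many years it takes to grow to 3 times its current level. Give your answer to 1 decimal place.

t = ln(3) / ln(1 + 0.056) = 1.0986 / 0.054488 ≈ 20.16.

20.2 years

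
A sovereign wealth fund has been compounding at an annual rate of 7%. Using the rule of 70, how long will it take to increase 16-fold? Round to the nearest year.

≈ 40 years

At 7% it doubles every 70/7 ≈ 10.00 years.
Getting to 16× needs 4 doublings: 4 × 10.00 ≈ 40 years.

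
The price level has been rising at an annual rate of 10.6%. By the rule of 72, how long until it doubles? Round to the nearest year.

roughly 7 years

72/10.6 ≈ 6.79, so it doubles roughly every 7 years.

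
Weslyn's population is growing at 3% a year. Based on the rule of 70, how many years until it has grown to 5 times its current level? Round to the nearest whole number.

54 years

One doubling takes 70/3 = 23.33 years.
5× is log₂ 5 ≈ 2.32 doublings, so ≈ 2.32 × 23.33 = 54 years.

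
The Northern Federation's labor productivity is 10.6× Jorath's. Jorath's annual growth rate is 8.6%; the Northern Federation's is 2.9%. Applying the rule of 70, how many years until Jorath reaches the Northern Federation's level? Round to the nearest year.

around 42 years

Jorath gains on the Northern Federation at 8.6% − 2.9% = 5.7 points a year.
At that relative rate the gap halves every 70/5.7 ≈ 12.28 years.
A 10.6× gap takes log₂(10.6) ≈ 3.41 halvings to close: 3.41 × 12.28 ≈ 42 years.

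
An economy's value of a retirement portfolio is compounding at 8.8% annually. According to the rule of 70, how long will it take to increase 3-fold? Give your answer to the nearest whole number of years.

about 13 years

Doubling time ≈ 70/8.8 = 7.95 years.
Reaching 3× takes log₂(3) ≈ 1.58 doublings.
1.58 × 7.95 ≈ 13 years.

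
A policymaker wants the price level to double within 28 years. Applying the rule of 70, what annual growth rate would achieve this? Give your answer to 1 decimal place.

70 / 28 ≈ 2.50, so about 2.5% annually.

≈ 2.5%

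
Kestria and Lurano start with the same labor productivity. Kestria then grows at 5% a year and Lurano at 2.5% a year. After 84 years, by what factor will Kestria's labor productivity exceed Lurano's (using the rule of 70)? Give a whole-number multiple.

around 8 times

Only the 2.5-point difference matters.
70/2.5 ≈ 28.00 years per doubling of the ratio; 84 years gives 3.00 doublings, so ≈ 8×.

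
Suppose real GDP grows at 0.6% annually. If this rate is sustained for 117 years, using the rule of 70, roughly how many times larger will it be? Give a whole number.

70/0.6 ≈ 116.67 years per doubling.
117 years fits 1 doubling: 2^1 = 2.

about 2 times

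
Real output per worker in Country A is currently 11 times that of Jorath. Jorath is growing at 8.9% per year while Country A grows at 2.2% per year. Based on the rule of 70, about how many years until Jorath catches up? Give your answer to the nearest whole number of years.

What matters is the difference: 6.7 pp.
Rule of 70 on the gap: the ratio halves every 70/6.7 ≈ 10.45 years.
An 11 times gap takes log₂(11) ≈ 3.46 halvings to close: 3.46 × 10.45 ≈ 36 years.

≈ 36 years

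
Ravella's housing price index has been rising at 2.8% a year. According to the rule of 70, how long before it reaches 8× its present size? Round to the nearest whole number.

about 75 years

Doubling time ≈ 70/2.8 = 25.00 years.
8 = 2^3, so 3 doublings → 75 years.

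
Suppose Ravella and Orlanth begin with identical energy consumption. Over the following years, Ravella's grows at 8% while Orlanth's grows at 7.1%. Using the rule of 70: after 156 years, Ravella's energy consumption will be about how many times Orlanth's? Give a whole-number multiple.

roughly 4 times

Rate gap = 8% − 7.1% = 0.9 points.
The ratio doubles every 70/0.9 ≈ 77.78 years.
156/77.78 ≈ 2.01 doublings → ratio ≈ 2^2.01 ≈ 4.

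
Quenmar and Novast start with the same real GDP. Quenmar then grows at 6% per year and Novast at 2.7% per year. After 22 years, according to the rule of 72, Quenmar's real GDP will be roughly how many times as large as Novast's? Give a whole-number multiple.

Quenmar pulls ahead at 3.3 pp per year, so the ratio doubles every 72/3.3 ≈ 21.82 years.
In 22 years that's 1.01 doublings: 2^1.01 ≈ 2.

about 2 times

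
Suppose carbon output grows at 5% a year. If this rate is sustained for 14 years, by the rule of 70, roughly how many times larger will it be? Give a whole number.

Doubling time ≈ 70/5 = 14.00 years.
14/14.00 ≈ 1 doubling, so about 2^1 = 2×.

approximately 2 times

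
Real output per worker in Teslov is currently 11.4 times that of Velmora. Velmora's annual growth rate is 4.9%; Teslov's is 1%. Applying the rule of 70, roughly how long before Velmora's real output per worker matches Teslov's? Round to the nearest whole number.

≈ 63 years

What matters is the difference: 3.9 pp.
Rule of 70 on the gap: the ratio halves every 70/3.9 ≈ 17.95 years.
An 11.4 times gap takes log₂(11.4) ≈ 3.51 halvings to close: 3.51 × 17.95 ≈ 63 years.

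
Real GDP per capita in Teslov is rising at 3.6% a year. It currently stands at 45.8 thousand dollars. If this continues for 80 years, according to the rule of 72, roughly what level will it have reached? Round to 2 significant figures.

It doubles every 72/3.6 ≈ 20.00 years, so 80 years is 4.00 doublings.
2^4.00 ≈ 16.00; 45.8 × 16.00 ≈ 730 thousand dollars.

approximately 730 thousand dollars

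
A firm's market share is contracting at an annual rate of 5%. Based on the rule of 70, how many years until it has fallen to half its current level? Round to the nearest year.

The rule works in reverse for decay: 70/5 ≈ 14.00 years to halve.

roughly 14 years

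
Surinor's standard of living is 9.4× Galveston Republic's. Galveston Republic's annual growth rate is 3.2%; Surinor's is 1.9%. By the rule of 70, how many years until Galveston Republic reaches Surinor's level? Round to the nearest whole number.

What matters is the difference: 1.3 pp.
Rule of 70 on the gap: the ratio halves every 70/1.3 ≈ 53.85 years.
A 9.4× gap takes log₂(9.4) ≈ 3.23 halvings to close: 3.23 × 53.85 ≈ 174 years.

around 174 years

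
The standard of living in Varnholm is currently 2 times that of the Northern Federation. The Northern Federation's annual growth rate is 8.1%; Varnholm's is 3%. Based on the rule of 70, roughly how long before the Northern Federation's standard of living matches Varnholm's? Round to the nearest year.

What matters is the difference: 5.1 pp.
Rule of 70 on the gap: the ratio halves every 70/5.1 ≈ 13.73 years.
A 2 times gap closes after 1 halving: 1 × 13.73 ≈ 14 years.

around 14 years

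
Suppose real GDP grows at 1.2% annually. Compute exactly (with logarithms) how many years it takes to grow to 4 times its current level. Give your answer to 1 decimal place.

t = ln(4) / ln(1 + 0.012) = 1.3863 / 0.011929 ≈ 116.21.

116.2 years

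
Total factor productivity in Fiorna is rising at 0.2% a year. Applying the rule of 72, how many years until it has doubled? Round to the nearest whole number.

72/0.2 ≈ 360.00, so it doubles roughly every 360 years.

about 360 years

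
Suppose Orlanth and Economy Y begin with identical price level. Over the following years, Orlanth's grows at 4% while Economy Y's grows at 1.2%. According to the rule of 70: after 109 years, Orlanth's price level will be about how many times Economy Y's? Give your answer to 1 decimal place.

≈ 20.5 times

Orlanth pulls ahead at 2.8 pp per year, so the ratio doubles every 70/2.8 ≈ 25.00 years.
In 109 years that's 4.36 doublings: 2^4.36 ≈ 20.5.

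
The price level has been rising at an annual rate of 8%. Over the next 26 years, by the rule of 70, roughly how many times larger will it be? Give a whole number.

approximately 8 times

70/8 ≈ 8.75 years per doubling.
26 years fits 3 doublings: 2^3 = 8.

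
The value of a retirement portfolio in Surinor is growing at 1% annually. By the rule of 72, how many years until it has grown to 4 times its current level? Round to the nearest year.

One doubling takes 72/1 = 72.00 years.
Getting to 4× needs 2 doublings: 2 × 72.00 ≈ 144 years.

approximately 144 years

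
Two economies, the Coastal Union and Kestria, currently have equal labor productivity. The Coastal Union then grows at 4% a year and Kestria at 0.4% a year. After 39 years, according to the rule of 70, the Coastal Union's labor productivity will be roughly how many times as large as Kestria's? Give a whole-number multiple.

Only the 3.6-point difference matters.
70/3.6 ≈ 19.44 years per doubling of the ratio; 39 years gives 2.01 doublings, so ≈ 4×.

4 times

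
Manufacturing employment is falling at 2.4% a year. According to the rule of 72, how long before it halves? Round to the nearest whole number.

around 30 years

Falling at 2.4%, it halves about every 72/2.4 = 30.00 years.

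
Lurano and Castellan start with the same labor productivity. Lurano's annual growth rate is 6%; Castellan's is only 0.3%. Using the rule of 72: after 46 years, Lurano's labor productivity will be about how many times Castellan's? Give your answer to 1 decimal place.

≈ 12.5 times

Only the 5.7-point difference matters.
72/5.7 ≈ 12.63 years per doubling of the ratio; 46 years gives 3.64 doublings, so ≈ 12.5×.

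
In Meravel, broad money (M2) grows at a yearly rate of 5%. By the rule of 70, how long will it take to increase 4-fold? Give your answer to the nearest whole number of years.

One doubling takes 70/5 = 14.00 years.
4 = 2^2, so 2 doublings → 28 years.

≈ 28 years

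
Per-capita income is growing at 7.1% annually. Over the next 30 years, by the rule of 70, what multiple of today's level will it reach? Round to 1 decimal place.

Doubles every ≈ 9.86 years (70/7.1).
30 years is 3.04 doublings; 2^3.04 ≈ 8.2×.

≈ 8.2 times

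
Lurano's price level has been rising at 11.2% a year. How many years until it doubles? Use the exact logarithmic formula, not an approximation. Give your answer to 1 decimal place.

6.5 years

t = ln(2) / ln(1 + 0.112) = 0.6931 / 0.106160 ≈ 6.53.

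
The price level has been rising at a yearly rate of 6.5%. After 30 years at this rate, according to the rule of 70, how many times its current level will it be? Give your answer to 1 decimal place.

approximately 6.9 times

Doubles every ≈ 10.77 years (70/6.5).
30 years is 2.79 doublings; 2^2.79 ≈ 6.9×.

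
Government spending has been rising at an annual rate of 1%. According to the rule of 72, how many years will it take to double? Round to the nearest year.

At 1%, doubling takes about 72/1 = 72.00 years.

≈ 72 years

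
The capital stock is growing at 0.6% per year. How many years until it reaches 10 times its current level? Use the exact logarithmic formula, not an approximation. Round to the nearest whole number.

385 years

t = ln(10) / ln(1 + 0.006) = 2.3026 / 0.005982 ≈ 384.92.
≈ 385 years.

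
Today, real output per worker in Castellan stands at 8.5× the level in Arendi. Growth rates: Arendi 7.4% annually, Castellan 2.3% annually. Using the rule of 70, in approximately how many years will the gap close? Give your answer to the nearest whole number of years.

Arendi gains on Castellan at 7.4% − 2.3% = 5.1 points a year.
At that relative rate the gap halves every 70/5.1 ≈ 13.73 years.
An 8.5× gap takes log₂(8.5) ≈ 3.09 halvings to close: 3.09 × 13.73 ≈ 42 years.

roughly 42 years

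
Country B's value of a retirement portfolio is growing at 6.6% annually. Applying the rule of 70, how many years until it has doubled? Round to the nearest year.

70/6.6 ≈ 10.61, so it doubles roughly every 11 years.

≈ 11 years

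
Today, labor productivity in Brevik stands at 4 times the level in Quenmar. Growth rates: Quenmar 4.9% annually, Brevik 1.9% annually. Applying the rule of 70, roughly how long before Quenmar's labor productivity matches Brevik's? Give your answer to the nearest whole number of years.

Quenmar gains on Brevik at 4.9% − 1.9% = 3 points a year.
At that relative rate the gap halves every 70/3 ≈ 23.33 years.
A 4 times gap closes after 2 halvings: 2 × 23.33 ≈ 47 years.

about 47 years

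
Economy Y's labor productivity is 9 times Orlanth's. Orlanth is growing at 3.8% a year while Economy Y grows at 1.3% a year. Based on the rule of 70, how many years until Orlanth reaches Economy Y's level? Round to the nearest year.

around 89 years

What matters is the difference: 2.5 pp.
Rule of 70 on the gap: the ratio halves every 70/2.5 ≈ 28.00 years.
A 9 times gap takes log₂(9) ≈ 3.17 halvings to close: 3.17 × 28.00 ≈ 89 years.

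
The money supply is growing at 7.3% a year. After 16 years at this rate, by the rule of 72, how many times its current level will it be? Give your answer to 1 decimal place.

Doubles every ≈ 9.86 years (72/7.3).
16 years is 1.62 doublings; 2^1.62 ≈ 3.1×.

roughly 3.1 times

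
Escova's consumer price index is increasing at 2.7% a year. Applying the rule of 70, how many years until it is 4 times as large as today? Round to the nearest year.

Doubling time ≈ 70/2.7 = 25.93 years.
4× is 2 doublings, so 2 × 25.93 ≈ 52 years.

around 52 years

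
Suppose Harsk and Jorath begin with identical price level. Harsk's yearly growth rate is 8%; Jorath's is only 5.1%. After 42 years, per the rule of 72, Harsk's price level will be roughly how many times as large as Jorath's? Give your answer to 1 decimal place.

roughly 3.2 times

Harsk pulls ahead at 2.9 pp per year, so the ratio doubles every 72/2.9 ≈ 24.83 years.
In 42 years that's 1.69 doublings: 2^1.69 ≈ 3.2.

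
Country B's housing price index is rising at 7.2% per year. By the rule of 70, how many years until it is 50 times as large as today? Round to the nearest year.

One doubling takes 70/7.2 = 9.72 years.
Reaching 50× takes log₂(50) ≈ 5.64 doublings.
5.64 × 9.72 ≈ 55 years.

≈ 55 years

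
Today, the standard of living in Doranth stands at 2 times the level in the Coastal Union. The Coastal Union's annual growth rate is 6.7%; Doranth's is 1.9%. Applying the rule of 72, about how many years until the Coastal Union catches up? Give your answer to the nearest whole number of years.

the Coastal Union gains on Doranth at 6.7% − 1.9% = 4.8 points a year.
At that relative rate the gap halves every 72/4.8 ≈ 15.00 years.
A 2 times gap closes after 1 halving: 1 × 15.00 ≈ 15 years.

around 15 years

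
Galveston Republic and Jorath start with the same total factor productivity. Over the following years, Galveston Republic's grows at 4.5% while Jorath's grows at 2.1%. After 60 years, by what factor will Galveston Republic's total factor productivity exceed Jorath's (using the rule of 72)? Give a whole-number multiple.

Only the 2.4-point difference matters.
72/2.4 ≈ 30.00 years per doubling of the ratio; 60 years gives 2.00 doublings, so ≈ 4×.

about 4 times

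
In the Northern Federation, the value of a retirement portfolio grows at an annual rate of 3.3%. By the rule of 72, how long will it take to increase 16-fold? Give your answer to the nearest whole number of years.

Doubling time ≈ 72/3.3 = 21.82 years.
16 = 2^4, so 4 doublings → 87 years.

roughly 87 years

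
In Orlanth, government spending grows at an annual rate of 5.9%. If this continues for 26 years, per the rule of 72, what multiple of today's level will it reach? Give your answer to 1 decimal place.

around 4.4 times

Doubling time ≈ 72/5.9 = 12.20 years.
26 years / 12.20 ≈ 2.13 doublings → factor 2^2.13 ≈ 4.4.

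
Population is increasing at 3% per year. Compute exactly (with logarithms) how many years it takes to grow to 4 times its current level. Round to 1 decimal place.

t = ln(4) / ln(1 + 0.03) = 1.3863 / 0.029559 ≈ 46.90.

46.9 years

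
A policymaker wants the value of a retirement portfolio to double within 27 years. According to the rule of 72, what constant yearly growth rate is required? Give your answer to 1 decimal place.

2.7%

72 / 27 ≈ 2.67, so about 2.7% per year.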